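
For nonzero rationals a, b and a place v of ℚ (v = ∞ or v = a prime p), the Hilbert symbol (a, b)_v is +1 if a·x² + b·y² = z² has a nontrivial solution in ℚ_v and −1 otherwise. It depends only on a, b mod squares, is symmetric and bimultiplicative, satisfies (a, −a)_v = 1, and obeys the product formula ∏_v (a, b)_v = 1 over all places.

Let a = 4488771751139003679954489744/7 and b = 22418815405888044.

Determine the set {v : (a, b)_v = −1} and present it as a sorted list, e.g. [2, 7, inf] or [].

(a, b) ≡ (87087, 447051) mod (ℚ^×)²; places V = {2, 3, 7, 11, 13, 19, 23, 29, 31, ∞}.
(a,b)_7: α=-1, u≡4; β=0, v≡3 (mod 7); (4|7)=+1, (3|7)=-1; sign (−1)^0·+1^0·-1^-1 = -1.
(a,b)_23: α=2, u≡6; β=1, v≡16 (mod 23); (6|23)=+1, (16|23)=+1; sign (−1)^0·+1^1·+1^2 = +1.
(a,b)_11: α=5, u≡7; β=3, v≡8 (mod 11); (7|11)=-1, (8|11)=-1; sign (−1)^1·-1^3·-1^5 = -1.
(a,b)_∞: sgn(87087)=+, sgn(447051)=+, so +1.
(a,b)_31: α=2, u≡28; β=1, v≡30 (mod 31); (28|31)=+1, (30|31)=-1; sign (−1)^0·+1^1·-1^2 = +1.
(a,b)_19: α=2, u≡3; β=1, v≡17 (mod 19); (3|19)=-1, (17|19)=+1; sign (−1)^0·-1^1·+1^2 = -1.
(a,b)_13: α=3, u≡1; β=2, v≡7 (mod 13); (1|13)=+1, (7|13)=-1; sign (−1)^0·+1^2·-1^3 = -1.
(a,b)_29: α=3, u≡6; β=2, v≡9 (mod 29); (6|29)=+1, (9|29)=+1; sign (−1)^0·+1^2·+1^3 = +1.
(a,b)_3: α=11, u≡1; β=7, v≡1 (mod 3); (1|3)=+1, (1|3)=+1; sign (−1)^1·+1^7·+1^11 = -1.
(a,b)_2: α=4, β=2; u≡7, v≡3 (mod 8); ε(u)ε(v)=1·1, αω(v)=4·1, βω(u)=2·0; sum ≡ 1  ⇒  -1.
Ram(87087, 447051) = {2, 3, 7, 11, 13, 19}; no ℚ_2-point on the conic.

[2, 3, 7, 11, 13, 19]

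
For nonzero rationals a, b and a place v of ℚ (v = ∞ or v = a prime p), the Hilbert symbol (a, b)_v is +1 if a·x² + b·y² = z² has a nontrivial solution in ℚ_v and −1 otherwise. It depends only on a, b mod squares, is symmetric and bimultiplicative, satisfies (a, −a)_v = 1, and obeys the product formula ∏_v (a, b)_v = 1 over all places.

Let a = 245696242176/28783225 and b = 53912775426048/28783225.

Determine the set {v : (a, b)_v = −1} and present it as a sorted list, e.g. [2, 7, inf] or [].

[2, 7]

Mod squares: a ≡ 34, b ≡ 357. Check v ∈ {∞, 2, 3, 5, 7, 11, 17, 23, 29, 37}.
v=37: a=37^-2·(≡3), b=37^-2·(≡24) mod 37; (3|37)=+1, (24|37)=-1; (−1)^{-2·-2·18}·(+1)^-2·(-1)^-2 = +1.
v=2: v_2(a)=9, v_2(b)=18; units ≡ 1, 5 (mod 8); ε·ε+αω+βω = 0·0+9·1+18·0 ≡ 1  ⇒  (a,b)_2 = -1.
v=29: a=29^-2·(≡23), b=29^-2·(≡5) mod 29; (23|29)=+1, (5|29)=+1; (−1)^{-2·-2·14}·(+1)^-2·(+1)^-2 = +1.
v=7: a=7^2·(≡3), b=7^1·(≡2) mod 7; (3|7)=-1, (2|7)=+1; (−1)^{2·1·3}·(-1)^1·(+1)^2 = -1.
v=∞: 34 > 0 and 357 > 0  ⇒  (a,b)_∞ = +1.
v=5: a=5^-2·(≡4), b=5^-2·(≡2) mod 5; (4|5)=+1, (2|5)=-1; (−1)^{-2·-2·2}·(+1)^-2·(-1)^-2 = +1.
v=11: a=11^2·(≡4), b=11^2·(≡4) mod 11; (4|11)=+1, (4|11)=+1; (−1)^{2·2·5}·(+1)^2·(+1)^2 = +1.
v=3: a=3^2·(≡1), b=3^3·(≡2) mod 3; (1|3)=+1, (2|3)=-1; (−1)^{2·3·1}·(+1)^3·(-1)^2 = +1.
v=23: a=23^2·(≡22), b=23^2·(≡4) mod 23; (22|23)=-1, (4|23)=+1; (−1)^{2·2·11}·(-1)^2·(+1)^2 = +1.
v=17: a=17^1·(≡4), b=17^1·(≡1) mod 17; (4|17)=+1, (1|17)=+1; (−1)^{1·1·8}·(+1)^1·(+1)^1 = +1.
|Ram(34, 357)| = 2, even; anisotropic at {2, 7}.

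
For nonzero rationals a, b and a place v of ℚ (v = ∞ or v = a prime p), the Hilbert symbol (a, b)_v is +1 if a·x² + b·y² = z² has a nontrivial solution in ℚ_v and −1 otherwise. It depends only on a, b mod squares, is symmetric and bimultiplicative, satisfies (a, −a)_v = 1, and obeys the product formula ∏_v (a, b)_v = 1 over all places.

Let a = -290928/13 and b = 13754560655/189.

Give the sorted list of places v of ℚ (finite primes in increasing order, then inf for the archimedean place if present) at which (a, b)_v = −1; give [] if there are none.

Mod squares: a ≡ -236379, b ≡ 19728555. Check v ∈ {∞, 2, 3, 5, 7, 11, 13, 19, 29, 31}.
v=29: a=29^1·(≡18), b=29^1·(≡13) mod 29; (18|29)=-1, (13|29)=+1; (−1)^{1·1·14}·(-1)^1·(+1)^1 = -1.
v=13: a=13^-1·(≡12), b=13^0·(≡8) mod 13; (12|13)=+1, (8|13)=-1; (−1)^{-1·0·6}·(+1)^0·(-1)^-1 = -1.
v=∞: -236379 < 0 and 19728555 > 0  ⇒  (a,b)_∞ = +1.
v=2: v_2(a)=4, v_2(b)=0; units ≡ 5, 3 (mod 8); ε·ε+αω+βω = 0·1+4·1+0·1 ≡ 0  ⇒  (a,b)_2 = +1.
v=11: a=11^1·(≡9), b=11^5·(≡6) mod 11; (9|11)=+1, (6|11)=-1; (−1)^{1·5·5}·(+1)^5·(-1)^1 = +1.
v=3: a=3^1·(≡2), b=3^-3·(≡2) mod 3; (2|3)=-1, (2|3)=-1; (−1)^{1·-3·1}·(-1)^-3·(-1)^1 = -1.
v=31: a=31^0·(≡22), b=31^1·(≡23) mod 31; (22|31)=-1, (23|31)=-1; (−1)^{0·1·15}·(-1)^1·(-1)^0 = -1.
v=19: a=19^1·(≡6), b=19^1·(≡18) mod 19; (6|19)=+1, (18|19)=-1; (−1)^{1·1·9}·(+1)^1·(-1)^1 = +1.
v=5: a=5^0·(≡4), b=5^1·(≡4) mod 5; (4|5)=+1, (4|5)=+1; (−1)^{0·1·2}·(+1)^1·(+1)^0 = +1.
v=7: a=7^0·(≡1), b=7^-1·(≡4) mod 7; (1|7)=+1, (4|7)=+1; (−1)^{0·-1·3}·(+1)^-1·(+1)^0 = +1.
Ram(-236379, 19728555) = {3, 13, 29, 31}; no ℚ_3-point on the conic.

[3, 13, 29, 31]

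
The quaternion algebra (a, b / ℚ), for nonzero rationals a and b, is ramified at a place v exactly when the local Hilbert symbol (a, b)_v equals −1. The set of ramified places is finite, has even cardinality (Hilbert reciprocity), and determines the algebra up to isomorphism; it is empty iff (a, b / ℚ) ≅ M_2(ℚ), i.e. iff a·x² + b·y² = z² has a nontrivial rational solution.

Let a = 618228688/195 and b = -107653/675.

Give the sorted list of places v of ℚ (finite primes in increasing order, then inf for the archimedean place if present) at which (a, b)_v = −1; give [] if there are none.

[3, 7, 13, 19]

(a, b) ≡ (25935, -39) mod (ℚ^×)²; places V = {2, 3, 5, 7, 11, 13, 19, ∞}.
(a,b)_3: α=-1, u≡2; β=-3, v≡2 (mod 3); (2|3)=-1, (2|3)=-1; sign (−1)^1·-1^-3·-1^-1 = -1.
(a,b)_2: α=4, β=0; u≡7, v≡1 (mod 8); ε(u)ε(v)=1·0, αω(v)=4·0, βω(u)=0·0; sum ≡ 0  ⇒  +1.
(a,b)_13: α=-1, u≡6; β=3, v≡10 (mod 13); (6|13)=-1, (10|13)=+1; sign (−1)^0·-1^3·+1^-1 = -1.
(a,b)_∞: sgn(25935)=+, sgn(-39)=−, so +1.
(a,b)_19: α=1, u≡7; β=0, v≡2 (mod 19); (7|19)=+1, (2|19)=-1; sign (−1)^0·+1^0·-1^1 = -1.
(a,b)_11: α=2, u≡6; β=0, v≡1 (mod 11); (6|11)=-1, (1|11)=+1; sign (−1)^0·-1^0·+1^2 = +1.
(a,b)_5: α=-1, u≡2; β=-2, v≡1 (mod 5); (2|5)=-1, (1|5)=+1; sign (−1)^0·-1^-2·+1^-1 = +1.
(a,b)_7: α=5, u≡1; β=2, v≡5 (mod 7); (1|7)=+1, (5|7)=-1; sign (−1)^0·+1^2·-1^5 = -1.
|Ram(25935, -39)| = 4, even; anisotropic at {3, 7, 13, 19}.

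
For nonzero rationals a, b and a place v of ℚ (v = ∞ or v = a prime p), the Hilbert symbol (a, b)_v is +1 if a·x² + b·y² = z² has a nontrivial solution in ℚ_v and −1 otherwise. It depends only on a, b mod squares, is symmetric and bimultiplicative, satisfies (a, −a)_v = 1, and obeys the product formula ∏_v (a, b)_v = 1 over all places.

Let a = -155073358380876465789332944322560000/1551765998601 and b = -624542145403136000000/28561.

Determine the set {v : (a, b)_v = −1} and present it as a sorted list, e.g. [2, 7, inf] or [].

[19, 29, 37, inf]

Mod squares: a ≡ -346579, b ≡ -17081. Check v ∈ {∞, 2, 3, 5, 7, 13, 17, 19, 29, 31, 37}.
v=31: a=31^2·(≡2), b=31^1·(≡9) mod 31; (2|31)=+1, (9|31)=+1; (−1)^{2·1·15}·(+1)^1·(+1)^2 = +1.
v=17: a=17^3·(≡13), b=17^2·(≡4) mod 17; (13|17)=+1, (4|17)=+1; (−1)^{3·2·8}·(+1)^2·(+1)^3 = +1.
v=29: a=29^3·(≡15), b=29^1·(≡20) mod 29; (15|29)=-1, (20|29)=+1; (−1)^{3·1·14}·(-1)^1·(+1)^3 = -1.
v=19: a=19^5·(≡18), b=19^3·(≡14) mod 19; (18|19)=-1, (14|19)=-1; (−1)^{5·3·9}·(-1)^3·(-1)^5 = -1.
v=∞: -346579 < 0 and -17081 < 0  ⇒  (a,b)_∞ = -1.
v=3: a=3^-8·(≡2), b=3^0·(≡1) mod 3; (2|3)=-1, (1|3)=+1; (−1)^{-8·0·1}·(-1)^0·(+1)^-8 = +1.
v=5: a=5^4·(≡4), b=5^6·(≡1) mod 5; (4|5)=+1, (1|5)=+1; (−1)^{4·6·2}·(+1)^6·(+1)^4 = +1.
v=37: a=37^3·(≡13), b=37^2·(≡5) mod 37; (13|37)=-1, (5|37)=-1; (−1)^{3·2·18}·(-1)^2·(-1)^3 = -1.
v=13: a=13^-6·(≡9), b=13^-4·(≡1) mod 13; (9|13)=+1, (1|13)=+1; (−1)^{-6·-4·6}·(+1)^-4·(+1)^-6 = +1.
v=2: v_2(a)=34, v_2(b)=14; units ≡ 5, 7 (mod 8); ε·ε+αω+βω = 0·1+34·0+14·1 ≡ 0  ⇒  (a,b)_2 = +1.
v=7: a=7^-2·(≡5), b=7^0·(≡5) mod 7; (5|7)=-1, (5|7)=-1; (−1)^{-2·0·3}·(-1)^0·(-1)^-2 = +1.
Ram(-346579, -17081) = {19, 29, 37, ∞}; no ℚ_19-point on the conic.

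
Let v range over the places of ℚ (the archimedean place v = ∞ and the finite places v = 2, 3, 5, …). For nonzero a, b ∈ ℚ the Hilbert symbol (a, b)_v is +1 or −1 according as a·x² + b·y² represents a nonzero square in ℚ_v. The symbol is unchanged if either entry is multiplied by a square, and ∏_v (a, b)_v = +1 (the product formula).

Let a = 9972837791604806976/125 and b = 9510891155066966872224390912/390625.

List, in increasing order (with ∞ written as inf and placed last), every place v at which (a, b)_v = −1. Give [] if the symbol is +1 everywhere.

(a, b) ≡ (2145, 7) mod (ℚ^×)²; places V = {2, 3, 5, 7, 11, 13, 37, 43, ∞}.
(a,b)_5: α=-3, u≡1; β=-8, v≡2 (mod 5); (1|5)=+1, (2|5)=-1; sign (−1)^0·+1^-8·-1^-3 = -1.
(a,b)_2: α=6, β=8; u≡1, v≡7 (mod 8); ε(u)ε(v)=0·1, αω(v)=6·0, βω(u)=8·0; sum ≡ 0  ⇒  +1.
(a,b)_11: α=7, u≡6; β=10, v≡2 (mod 11); (6|11)=-1, (2|11)=-1; sign (−1)^0·-1^10·-1^7 = -1.
(a,b)_3: α=5, u≡1; β=10, v≡1 (mod 3); (1|3)=+1, (1|3)=+1; sign (−1)^0·+1^10·+1^5 = +1.
(a,b)_7: α=0, u≡3; β=1, v≡4 (mod 7); (3|7)=-1, (4|7)=+1; sign (−1)^0·-1^1·+1^0 = -1.
(a,b)_43: α=2, u≡4; β=2, v≡30 (mod 43); (4|43)=+1, (30|43)=-1; sign (−1)^0·+1^2·-1^2 = +1.
(a,b)_∞: sgn(2145)=+, sgn(7)=+, so +1.
(a,b)_37: α=2, u≡36; β=4, v≡4 (mod 37); (36|37)=+1, (4|37)=+1; sign (−1)^0·+1^4·+1^2 = +1.
(a,b)_13: α=1, u≡12; β=0, v≡6 (mod 13); (12|13)=+1, (6|13)=-1; sign (−1)^0·+1^0·-1^1 = -1.
(2145, 7 / ℚ) ramifies at {5, 7, 11, 13}: a division algebra.

[5, 7, 11, 13]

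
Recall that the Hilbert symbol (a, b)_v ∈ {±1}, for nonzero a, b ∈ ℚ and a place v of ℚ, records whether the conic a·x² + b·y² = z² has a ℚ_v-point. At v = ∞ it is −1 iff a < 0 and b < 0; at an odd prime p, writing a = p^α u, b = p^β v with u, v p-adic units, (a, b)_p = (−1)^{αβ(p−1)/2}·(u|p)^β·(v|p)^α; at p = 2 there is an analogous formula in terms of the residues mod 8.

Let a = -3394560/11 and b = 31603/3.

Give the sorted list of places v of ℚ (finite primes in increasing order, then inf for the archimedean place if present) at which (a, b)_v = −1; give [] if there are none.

(a, b) ≡ (-36465, 561) mod (ℚ^×)²; places V = {2, 3, 5, 11, 13, 17, ∞}.
(a,b)_17: α=1, u≡11; β=1, v≡2 (mod 17); (11|17)=-1, (2|17)=+1; sign (−1)^0·-1^1·+1^1 = -1.
(a,b)_2: α=10, β=0; u≡7, v≡1 (mod 8); ε(u)ε(v)=1·0, αω(v)=10·0, βω(u)=0·0; sum ≡ 0  ⇒  +1.
(a,b)_∞: sgn(-36465)=−, sgn(561)=+, so +1.
(a,b)_11: α=-1, u≡7; β=1, v≡8 (mod 11); (7|11)=-1, (8|11)=-1; sign (−1)^1·-1^1·-1^-1 = -1.
(a,b)_3: α=1, u≡1; β=-1, v≡1 (mod 3); (1|3)=+1, (1|3)=+1; sign (−1)^1·+1^-1·+1^1 = -1.
(a,b)_5: α=1, u≡3; β=0, v≡1 (mod 5); (3|5)=-1, (1|5)=+1; sign (−1)^0·-1^0·+1^1 = +1.
(a,b)_13: α=1, u≡1; β=2, v≡6 (mod 13); (1|13)=+1, (6|13)=-1; sign (−1)^0·+1^2·-1^1 = -1.
(-36465, 561 / ℚ) ramifies at {3, 11, 13, 17}: a division algebra.

[3, 11, 13, 17]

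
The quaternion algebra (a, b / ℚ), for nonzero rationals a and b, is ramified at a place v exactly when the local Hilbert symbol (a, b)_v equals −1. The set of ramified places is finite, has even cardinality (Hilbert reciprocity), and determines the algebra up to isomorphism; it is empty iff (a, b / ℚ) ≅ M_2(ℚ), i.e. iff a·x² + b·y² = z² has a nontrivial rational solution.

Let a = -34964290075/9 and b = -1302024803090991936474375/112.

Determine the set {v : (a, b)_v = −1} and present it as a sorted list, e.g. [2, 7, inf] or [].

Mod squares: a ≡ -11558443, b ≡ -11137. Check v ∈ {∞, 2, 3, 5, 7, 11, 13, 23, 29, 31, 37, 43}.
v=23: a=23^1·(≡12), b=23^2·(≡8) mod 23; (12|23)=+1, (8|23)=+1; (−1)^{1·2·11}·(+1)^2·(+1)^1 = +1.
v=29: a=29^1·(≡9), b=29^2·(≡20) mod 29; (9|29)=+1, (20|29)=+1; (−1)^{1·2·14}·(+1)^2·(+1)^1 = +1.
v=5: a=5^2·(≡3), b=5^4·(≡3) mod 5; (3|5)=-1, (3|5)=-1; (−1)^{2·4·2}·(-1)^4·(-1)^2 = +1.
v=3: a=3^-2·(≡2), b=3^4·(≡2) mod 3; (2|3)=-1, (2|3)=-1; (−1)^{-2·4·1}·(-1)^4·(-1)^-2 = +1.
v=∞: -11558443 < 0 and -11137 < 0  ⇒  (a,b)_∞ = -1.
v=37: a=37^0·(≡13), b=37^1·(≡19) mod 37; (13|37)=-1, (19|37)=-1; (−1)^{0·1·18}·(-1)^1·(-1)^0 = -1.
v=31: a=31^1·(≡30), b=31^2·(≡22) mod 31; (30|31)=-1, (22|31)=-1; (−1)^{1·2·15}·(-1)^2·(-1)^1 = -1.
v=43: a=43^1·(≡1), b=43^3·(≡3) mod 43; (1|43)=+1, (3|43)=-1; (−1)^{1·3·21}·(+1)^3·(-1)^1 = +1.
v=7: a=7^0·(≡3), b=7^-1·(≡5) mod 7; (3|7)=-1, (5|7)=-1; (−1)^{0·-1·3}·(-1)^-1·(-1)^0 = -1.
v=2: v_2(a)=0, v_2(b)=-4; units ≡ 5, 7 (mod 8); ε·ε+αω+βω = 0·1+0·0+-4·1 ≡ 0  ⇒  (a,b)_2 = +1.
v=13: a=13^1·(≡11), b=13^2·(≡9) mod 13; (11|13)=-1, (9|13)=+1; (−1)^{1·2·6}·(-1)^2·(+1)^1 = +1.
v=11: a=11^2·(≡9), b=11^2·(≡7) mod 11; (9|11)=+1, (7|11)=-1; (−1)^{2·2·5}·(+1)^2·(-1)^2 = +1.
Ram(-11558443, -11137) = {7, 31, 37, ∞}; no ℚ_7-point on the conic.

[7, 31, 37, inf]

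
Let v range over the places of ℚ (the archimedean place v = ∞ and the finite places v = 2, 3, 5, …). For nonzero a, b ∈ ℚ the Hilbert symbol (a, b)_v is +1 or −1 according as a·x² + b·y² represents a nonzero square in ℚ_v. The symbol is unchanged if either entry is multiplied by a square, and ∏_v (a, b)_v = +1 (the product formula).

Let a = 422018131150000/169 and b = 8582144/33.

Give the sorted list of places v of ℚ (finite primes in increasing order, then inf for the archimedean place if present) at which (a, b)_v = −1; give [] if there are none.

[5, 7, 29, 41]

(a, b) ≡ (1435, 957) mod (ℚ^×)²; places V = {2, 3, 5, 7, 11, 13, 17, 29, 41, ∞}.
(a,b)_29: α=2, u≡17; β=1, v≡5 (mod 29); (17|29)=-1, (5|29)=+1; sign (−1)^0·-1^1·+1^2 = -1.
(a,b)_∞: sgn(1435)=+, sgn(957)=+, so +1.
(a,b)_2: α=4, β=10; u≡3, v≡5 (mod 8); ε(u)ε(v)=1·0, αω(v)=4·1, βω(u)=10·1; sum ≡ 0  ⇒  +1.
(a,b)_11: α=2, u≡5; β=-1, v≡7 (mod 11); (5|11)=+1, (7|11)=-1; sign (−1)^0·+1^-1·-1^2 = +1.
(a,b)_13: α=-2, u≡8; β=0, v≡11 (mod 13); (8|13)=-1, (11|13)=-1; sign (−1)^0·-1^0·-1^-2 = +1.
(a,b)_3: α=0, u≡1; β=-1, v≡1 (mod 3); (1|3)=+1, (1|3)=+1; sign (−1)^0·+1^-1·+1^0 = +1.
(a,b)_5: α=5, u≡2; β=0, v≡3 (mod 5); (2|5)=-1, (3|5)=-1; sign (−1)^0·-1^0·-1^5 = -1.
(a,b)_7: α=1, u≡4; β=0, v≡5 (mod 7); (4|7)=+1, (5|7)=-1; sign (−1)^0·+1^0·-1^1 = -1.
(a,b)_17: α=2, u≡11; β=2, v≡3 (mod 17); (11|17)=-1, (3|17)=-1; sign (−1)^0·-1^2·-1^2 = +1.
(a,b)_41: α=1, u≡15; β=0, v≡38 (mod 41); (15|41)=-1, (38|41)=-1; sign (−1)^0·-1^0·-1^1 = -1.
|Ram(1435, 957)| = 4, even; anisotropic at {5, 7, 29, 41}.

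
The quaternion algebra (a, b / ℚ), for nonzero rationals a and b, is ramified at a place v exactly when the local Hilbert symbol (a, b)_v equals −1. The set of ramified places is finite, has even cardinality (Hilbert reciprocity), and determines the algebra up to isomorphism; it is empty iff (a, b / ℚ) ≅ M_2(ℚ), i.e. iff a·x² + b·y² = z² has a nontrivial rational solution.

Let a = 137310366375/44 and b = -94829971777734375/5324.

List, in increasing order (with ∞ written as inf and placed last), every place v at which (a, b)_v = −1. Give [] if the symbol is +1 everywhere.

[]

(a, b) ≡ (2805, -429) mod (ℚ^×)²; places V = {2, 3, 5, 7, 11, 13, 17, ∞}.
(a,b)_17: α=3, u≡12; β=4, v≡13 (mod 17); (12|17)=-1, (13|17)=+1; sign (−1)^0·-1^4·+1^3 = +1.
(a,b)_5: α=3, u≡4; β=8, v≡1 (mod 5); (4|5)=+1, (1|5)=+1; sign (−1)^0·+1^8·+1^3 = +1.
(a,b)_7: α=2, u≡3; β=2, v≡3 (mod 7); (3|7)=-1, (3|7)=-1; sign (−1)^0·-1^2·-1^2 = +1.
(a,b)_3: α=3, u≡2; β=3, v≡1 (mod 3); (2|3)=-1, (1|3)=+1; sign (−1)^1·-1^3·+1^3 = +1.
(a,b)_2: α=-2, β=-2; u≡5, v≡3 (mod 8); ε(u)ε(v)=0·1, αω(v)=-2·1, βω(u)=-2·1; sum ≡ 0  ⇒  +1.
(a,b)_11: α=-1, u≡7; β=-3, v≡4 (mod 11); (7|11)=-1, (4|11)=+1; sign (−1)^1·-1^-3·+1^-1 = +1.
(a,b)_13: α=2, u≡10; β=3, v≡2 (mod 13); (10|13)=+1, (2|13)=-1; sign (−1)^0·+1^3·-1^2 = +1.
(a,b)_∞: sgn(2805)=+, sgn(-429)=−, so +1.
Every local symbol is +1, so the conic 2805·x² + -429·y² = z² has ℚ_v-points for all v and hence a ℚ-point; (a, b / ℚ) ≅ M_2(ℚ).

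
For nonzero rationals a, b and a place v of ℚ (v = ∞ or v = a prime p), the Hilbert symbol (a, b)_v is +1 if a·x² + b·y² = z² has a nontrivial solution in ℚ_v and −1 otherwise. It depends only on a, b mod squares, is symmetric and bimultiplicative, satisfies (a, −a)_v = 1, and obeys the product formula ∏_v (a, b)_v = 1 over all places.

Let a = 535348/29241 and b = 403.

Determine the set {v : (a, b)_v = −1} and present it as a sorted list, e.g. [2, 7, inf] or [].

Mod squares: a ≡ 253, b ≡ 403. Check v ∈ {∞, 2, 3, 11, 13, 19, 23, 31}.
v=∞: 253 > 0 and 403 > 0  ⇒  (a,b)_∞ = +1.
v=11: a=11^1·(≡5), b=11^0·(≡7) mod 11; (5|11)=+1, (7|11)=-1; (−1)^{1·0·5}·(+1)^0·(-1)^1 = -1.
v=31: a=31^0·(≡5), b=31^1·(≡13) mod 31; (5|31)=+1, (13|31)=-1; (−1)^{0·1·15}·(+1)^1·(-1)^0 = +1.
v=3: a=3^-4·(≡1), b=3^0·(≡1) mod 3; (1|3)=+1, (1|3)=+1; (−1)^{-4·0·1}·(+1)^0·(+1)^-4 = +1.
v=23: a=23^3·(≡17), b=23^0·(≡12) mod 23; (17|23)=-1, (12|23)=+1; (−1)^{3·0·11}·(-1)^0·(+1)^3 = +1.
v=2: v_2(a)=2, v_2(b)=0; units ≡ 5, 3 (mod 8); ε·ε+αω+βω = 0·1+2·1+0·1 ≡ 0  ⇒  (a,b)_2 = +1.
v=19: a=19^-2·(≡16), b=19^0·(≡4) mod 19; (16|19)=+1, (4|19)=+1; (−1)^{-2·0·9}·(+1)^0·(+1)^-2 = +1.
v=13: a=13^0·(≡2), b=13^1·(≡5) mod 13; (2|13)=-1, (5|13)=-1; (−1)^{0·1·6}·(-1)^1·(-1)^0 = -1.
(253, 403 / ℚ) ramifies at {11, 13}: a division algebra.

[11, 13]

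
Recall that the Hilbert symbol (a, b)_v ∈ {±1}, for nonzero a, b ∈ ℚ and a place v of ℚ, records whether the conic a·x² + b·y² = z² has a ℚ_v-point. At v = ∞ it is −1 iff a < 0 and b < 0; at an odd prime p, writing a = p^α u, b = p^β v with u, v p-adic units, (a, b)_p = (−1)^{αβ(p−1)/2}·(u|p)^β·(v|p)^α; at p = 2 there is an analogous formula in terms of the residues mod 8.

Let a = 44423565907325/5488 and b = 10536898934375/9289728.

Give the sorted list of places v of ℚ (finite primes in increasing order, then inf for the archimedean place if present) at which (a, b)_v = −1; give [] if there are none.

(a, b) ≡ (3059, 8060465) mod (ℚ^×)²; places V = {2, 3, 5, 7, 11, 17, 19, 23, 31, ∞}.
(a,b)_7: α=-3, u≡5; β=-1, v≡1 (mod 7); (5|7)=-1, (1|7)=+1; sign (−1)^1·-1^-1·+1^-3 = +1.
(a,b)_∞: sgn(3059)=+, sgn(8060465)=+, so +1.
(a,b)_31: α=2, u≡23; β=1, v≡8 (mod 31); (23|31)=-1, (8|31)=+1; sign (−1)^0·-1^1·+1^2 = -1.
(a,b)_5: α=2, u≡1; β=5, v≡3 (mod 5); (1|5)=+1, (3|5)=-1; sign (−1)^0·+1^5·-1^2 = +1.
(a,b)_19: α=1, u≡4; β=1, v≡15 (mod 19); (4|19)=+1, (15|19)=-1; sign (−1)^1·+1^1·-1^1 = +1.
(a,b)_17: α=2, u≡4; β=1, v≡16 (mod 17); (4|17)=+1, (16|17)=+1; sign (−1)^0·+1^1·+1^2 = +1.
(a,b)_23: α=1, u≡13; β=1, v≡2 (mod 23); (13|23)=+1, (2|23)=+1; sign (−1)^1·+1^1·+1^1 = -1.
(a,b)_11: α=4, u≡9; β=4, v≡10 (mod 11); (9|11)=+1, (10|11)=-1; sign (−1)^0·+1^4·-1^4 = +1.
(a,b)_2: α=-4, β=-14; u≡3, v≡1 (mod 8); ε(u)ε(v)=1·0, αω(v)=-4·0, βω(u)=-14·1; sum ≡ 0  ⇒  +1.
(a,b)_3: α=0, u≡2; β=-4, v≡2 (mod 3); (2|3)=-1, (2|3)=-1; sign (−1)^0·-1^-4·-1^0 = +1.
|Ram(3059, 8060465)| = 2, even; anisotropic at {23, 31}.

[23, 31]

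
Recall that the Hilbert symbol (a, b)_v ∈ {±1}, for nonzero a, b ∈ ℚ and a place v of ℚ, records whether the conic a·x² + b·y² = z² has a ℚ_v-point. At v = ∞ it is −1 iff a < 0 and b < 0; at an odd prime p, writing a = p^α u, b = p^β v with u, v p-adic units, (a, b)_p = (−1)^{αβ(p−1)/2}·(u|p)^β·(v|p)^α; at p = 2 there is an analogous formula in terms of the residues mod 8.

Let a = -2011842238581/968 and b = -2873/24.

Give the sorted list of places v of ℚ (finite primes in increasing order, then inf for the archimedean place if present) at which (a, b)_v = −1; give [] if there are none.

[7, inf]

Mod squares: a ≡ -42, b ≡ -102. Check v ∈ {∞, 2, 3, 7, 11, 13, 17}.
v=11: a=11^-2·(≡7), b=11^0·(≡10) mod 11; (7|11)=-1, (10|11)=-1; (−1)^{-2·0·5}·(-1)^0·(-1)^-2 = +1.
v=17: a=17^6·(≡15), b=17^1·(≡5) mod 17; (15|17)=+1, (5|17)=-1; (−1)^{6·1·8}·(+1)^1·(-1)^6 = +1.
v=2: v_2(a)=-3, v_2(b)=-3; units ≡ 3, 5 (mod 8); ε·ε+αω+βω = 1·0+-3·1+-3·1 ≡ 0  ⇒  (a,b)_2 = +1.
v=7: a=7^3·(≡1), b=7^0·(≡6) mod 7; (1|7)=+1, (6|7)=-1; (−1)^{3·0·3}·(+1)^0·(-1)^3 = -1.
v=∞: -42 < 0 and -102 < 0  ⇒  (a,b)_∞ = -1.
v=13: a=13^0·(≡12), b=13^2·(≡2) mod 13; (12|13)=+1, (2|13)=-1; (−1)^{0·2·6}·(+1)^2·(-1)^0 = +1.
v=3: a=3^5·(≡1), b=3^-1·(≡2) mod 3; (1|3)=+1, (2|3)=-1; (−1)^{5·-1·1}·(+1)^-1·(-1)^5 = +1.
(-42, -102 / ℚ) ramifies at {7, ∞}: a division algebra.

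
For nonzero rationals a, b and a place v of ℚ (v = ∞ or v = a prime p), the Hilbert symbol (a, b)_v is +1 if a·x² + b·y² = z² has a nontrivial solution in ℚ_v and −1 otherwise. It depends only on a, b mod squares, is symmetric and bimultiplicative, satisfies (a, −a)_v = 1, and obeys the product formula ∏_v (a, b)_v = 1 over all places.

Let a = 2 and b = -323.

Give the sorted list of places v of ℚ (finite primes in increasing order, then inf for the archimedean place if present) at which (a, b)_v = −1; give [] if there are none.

Mod squares: a ≡ 2, b ≡ -323. Check v ∈ {∞, 2, 17, 19}.
v=19: a=19^0·(≡2), b=19^1·(≡2) mod 19; (2|19)=-1, (2|19)=-1; (−1)^{0·1·9}·(-1)^1·(-1)^0 = -1.
v=2: v_2(a)=1, v_2(b)=0; units ≡ 1, 5 (mod 8); ε·ε+αω+βω = 0·0+1·1+0·0 ≡ 1  ⇒  (a,b)_2 = -1.
v=17: a=17^0·(≡2), b=17^1·(≡15) mod 17; (2|17)=+1, (15|17)=+1; (−1)^{0·1·8}·(+1)^1·(+1)^0 = +1.
v=∞: 2 > 0 and -323 < 0  ⇒  (a,b)_∞ = +1.
Ram(2, -323) = {2, 19}; no ℚ_2-point on the conic.

[2, 19]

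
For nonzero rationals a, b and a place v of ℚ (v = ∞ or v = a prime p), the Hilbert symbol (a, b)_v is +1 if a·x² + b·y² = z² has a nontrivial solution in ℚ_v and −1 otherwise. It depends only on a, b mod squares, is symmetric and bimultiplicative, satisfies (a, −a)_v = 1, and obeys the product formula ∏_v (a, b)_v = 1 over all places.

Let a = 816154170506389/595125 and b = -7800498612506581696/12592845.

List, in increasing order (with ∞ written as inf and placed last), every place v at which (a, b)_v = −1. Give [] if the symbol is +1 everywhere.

[19, 37]

(a, b) ≡ (657305, -1732895) mod (ℚ^×)²; places V = {2, 3, 5, 11, 13, 17, 19, 23, 29, 37, ∞}.
(a,b)_37: α=1, u≡17; β=1, v≡30 (mod 37); (17|37)=-1, (30|37)=+1; sign (−1)^0·-1^1·+1^1 = -1.
(a,b)_5: α=-3, u≡4; β=-1, v≡1 (mod 5); (4|5)=+1, (1|5)=+1; sign (−1)^0·+1^-1·+1^-3 = +1.
(a,b)_2: α=0, β=6; u≡1, v≡1 (mod 8); ε(u)ε(v)=0·0, αω(v)=0·0, βω(u)=6·0; sum ≡ 0  ⇒  +1.
(a,b)_∞: sgn(657305)=+, sgn(-1732895)=−, so +1.
(a,b)_19: α=3, u≡8; β=1, v≡3 (mod 19); (8|19)=-1, (3|19)=-1; sign (−1)^1·-1^1·-1^3 = -1.
(a,b)_3: α=-2, u≡2; β=-2, v≡1 (mod 3); (2|3)=-1, (1|3)=+1; sign (−1)^0·-1^-2·+1^-2 = +1.
(a,b)_29: α=2, u≡13; β=3, v≡2 (mod 29); (13|29)=+1, (2|29)=-1; sign (−1)^0·+1^3·-1^2 = +1.
(a,b)_17: α=1, u≡10; β=1, v≡7 (mod 17); (10|17)=-1, (7|17)=-1; sign (−1)^0·-1^1·-1^1 = +1.
(a,b)_13: α=2, u≡10; β=4, v≡5 (mod 13); (10|13)=+1, (5|13)=-1; sign (−1)^0·+1^4·-1^2 = +1.
(a,b)_11: α=3, u≡3; β=4, v≡1 (mod 11); (3|11)=+1, (1|11)=+1; sign (−1)^0·+1^4·+1^3 = +1.
(a,b)_23: α=-2, u≡7; β=-4, v≡10 (mod 23); (7|23)=-1, (10|23)=-1; sign (−1)^0·-1^-4·-1^-2 = +1.
(657305, -1732895 / ℚ) ramifies at {19, 37}: a division algebra.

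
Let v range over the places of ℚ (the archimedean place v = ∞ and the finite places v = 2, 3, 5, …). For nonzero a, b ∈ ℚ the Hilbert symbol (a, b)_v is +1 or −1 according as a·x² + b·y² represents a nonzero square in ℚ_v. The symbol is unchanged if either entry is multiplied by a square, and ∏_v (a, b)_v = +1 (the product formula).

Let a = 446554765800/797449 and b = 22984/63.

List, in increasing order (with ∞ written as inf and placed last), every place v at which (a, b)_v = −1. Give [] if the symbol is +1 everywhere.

Mod squares: a ≡ 190762, b ≡ 238. Check v ∈ {∞, 2, 3, 5, 7, 11, 13, 17, 19, 23, 29, 47}.
v=7: a=7^0·(≡5), b=7^-1·(≡5) mod 7; (5|7)=-1, (5|7)=-1; (−1)^{0·-1·3}·(-1)^-1·(-1)^0 = -1.
v=3: a=3^4·(≡1), b=3^-2·(≡1) mod 3; (1|3)=+1, (1|3)=+1; (−1)^{4·-2·1}·(+1)^-2·(+1)^4 = +1.
v=29: a=29^1·(≡23), b=29^0·(≡9) mod 29; (23|29)=+1, (9|29)=+1; (−1)^{1·0·14}·(+1)^0·(+1)^1 = +1.
v=47: a=47^-2·(≡32), b=47^0·(≡3) mod 47; (32|47)=+1, (3|47)=+1; (−1)^{-2·0·23}·(+1)^0·(+1)^-2 = +1.
v=∞: 190762 > 0 and 238 > 0  ⇒  (a,b)_∞ = +1.
v=5: a=5^2·(≡3), b=5^0·(≡3) mod 5; (3|5)=-1, (3|5)=-1; (−1)^{2·0·2}·(-1)^0·(-1)^2 = +1.
v=13: a=13^1·(≡10), b=13^2·(≡10) mod 13; (10|13)=+1, (10|13)=+1; (−1)^{1·2·6}·(+1)^2·(+1)^1 = +1.
v=11: a=11^1·(≡7), b=11^0·(≡2) mod 11; (7|11)=-1, (2|11)=-1; (−1)^{1·0·5}·(-1)^0·(-1)^1 = -1.
v=2: v_2(a)=3, v_2(b)=3; units ≡ 5, 7 (mod 8); ε·ε+αω+βω = 0·1+3·0+3·1 ≡ 1  ⇒  (a,b)_2 = -1.
v=17: a=17^2·(≡7), b=17^1·(≡5) mod 17; (7|17)=-1, (5|17)=-1; (−1)^{2·1·8}·(-1)^1·(-1)^2 = -1.
v=19: a=19^-2·(≡2), b=19^0·(≡18) mod 19; (2|19)=-1, (18|19)=-1; (−1)^{-2·0·9}·(-1)^0·(-1)^-2 = +1.
v=23: a=23^1·(≡11), b=23^0·(≡18) mod 23; (11|23)=-1, (18|23)=+1; (−1)^{1·0·11}·(-1)^0·(+1)^1 = +1.
Ram(190762, 238) = {2, 7, 11, 17}; no ℚ_2-point on the conic.

[2, 7, 11, 17]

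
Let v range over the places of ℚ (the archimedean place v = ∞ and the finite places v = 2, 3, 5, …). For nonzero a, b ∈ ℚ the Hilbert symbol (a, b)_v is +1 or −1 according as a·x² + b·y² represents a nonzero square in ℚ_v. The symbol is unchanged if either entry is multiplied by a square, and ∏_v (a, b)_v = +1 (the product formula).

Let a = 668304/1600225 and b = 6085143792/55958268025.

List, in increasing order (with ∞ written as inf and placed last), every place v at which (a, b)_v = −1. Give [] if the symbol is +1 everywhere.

(a, b) ≡ (4641, 7) mod (ℚ^×)²; places V = {2, 3, 5, 7, 11, 13, 17, 23, ∞}.
(a,b)_11: α=-2, u≡7; β=-4, v≡10 (mod 11); (7|11)=-1, (10|11)=-1; sign (−1)^0·-1^-4·-1^-2 = +1.
(a,b)_7: α=1, u≡5; β=3, v≡2 (mod 7); (5|7)=-1, (2|7)=+1; sign (−1)^1·-1^3·+1^1 = +1.
(a,b)_2: α=4, β=4; u≡1, v≡7 (mod 8); ε(u)ε(v)=0·1, αω(v)=4·0, βω(u)=4·0; sum ≡ 0  ⇒  +1.
(a,b)_17: α=1, u≡13; β=-2, v≡5 (mod 17); (13|17)=+1, (5|17)=-1; sign (−1)^0·+1^-2·-1^1 = -1.
(a,b)_3: α=3, u≡2; β=8, v≡1 (mod 3); (2|3)=-1, (1|3)=+1; sign (−1)^0·-1^8·+1^3 = +1.
(a,b)_∞: sgn(4641)=+, sgn(7)=+, so +1.
(a,b)_23: α=-2, u≡9; β=-2, v≡19 (mod 23); (9|23)=+1, (19|23)=-1; sign (−1)^0·+1^-2·-1^-2 = +1.
(a,b)_5: α=-2, u≡1; β=-2, v≡2 (mod 5); (1|5)=+1, (2|5)=-1; sign (−1)^0·+1^-2·-1^-2 = +1.
(a,b)_13: α=1, u≡2; β=2, v≡7 (mod 13); (2|13)=-1, (7|13)=-1; sign (−1)^0·-1^2·-1^1 = -1.
Ram(4641, 7) = {13, 17}; no ℚ_13-point on the conic.

[13, 17]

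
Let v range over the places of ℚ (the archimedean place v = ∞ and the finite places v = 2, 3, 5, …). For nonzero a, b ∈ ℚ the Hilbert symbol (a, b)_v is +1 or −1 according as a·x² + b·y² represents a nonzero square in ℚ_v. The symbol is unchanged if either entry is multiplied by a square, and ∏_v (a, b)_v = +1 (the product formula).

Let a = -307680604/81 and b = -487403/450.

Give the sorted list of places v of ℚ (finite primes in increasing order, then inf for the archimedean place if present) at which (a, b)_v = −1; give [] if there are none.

[19, inf]

Mod squares: a ≡ -1569799, b ≡ -406. Check v ∈ {∞, 2, 3, 5, 7, 11, 19, 29, 37}.
v=2: v_2(a)=2, v_2(b)=-1; units ≡ 1, 5 (mod 8); ε·ε+αω+βω = 0·0+2·1+-1·0 ≡ 0  ⇒  (a,b)_2 = +1.
v=7: a=7^3·(≡2), b=7^5·(≡3) mod 7; (2|7)=+1, (3|7)=-1; (−1)^{3·5·3}·(+1)^5·(-1)^3 = +1.
v=5: a=5^0·(≡1), b=5^-2·(≡4) mod 5; (1|5)=+1, (4|5)=+1; (−1)^{0·-2·2}·(+1)^-2·(+1)^0 = +1.
v=37: a=37^1·(≡3), b=37^0·(≡12) mod 37; (3|37)=+1, (12|37)=+1; (−1)^{1·0·18}·(+1)^0·(+1)^1 = +1.
v=3: a=3^-4·(≡2), b=3^-2·(≡2) mod 3; (2|3)=-1, (2|3)=-1; (−1)^{-4·-2·1}·(-1)^-2·(-1)^-4 = +1.
v=19: a=19^1·(≡12), b=19^0·(≡12) mod 19; (12|19)=-1, (12|19)=-1; (−1)^{1·0·9}·(-1)^0·(-1)^1 = -1.
v=29: a=29^1·(≡14), b=29^1·(≡26) mod 29; (14|29)=-1, (26|29)=-1; (−1)^{1·1·14}·(-1)^1·(-1)^1 = +1.
v=11: a=11^1·(≡3), b=11^0·(≡4) mod 11; (3|11)=+1, (4|11)=+1; (−1)^{1·0·5}·(+1)^0·(+1)^1 = +1.
v=∞: -1569799 < 0 and -406 < 0  ⇒  (a,b)_∞ = -1.
(-1569799, -406 / ℚ) ramifies at {19, ∞}: a division algebra.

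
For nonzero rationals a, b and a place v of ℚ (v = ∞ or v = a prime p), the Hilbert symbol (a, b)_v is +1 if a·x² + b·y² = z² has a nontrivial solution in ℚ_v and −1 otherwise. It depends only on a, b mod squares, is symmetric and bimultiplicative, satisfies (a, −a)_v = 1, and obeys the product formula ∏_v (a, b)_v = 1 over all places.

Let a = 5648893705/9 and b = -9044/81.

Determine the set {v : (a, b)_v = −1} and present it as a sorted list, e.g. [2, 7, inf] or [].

[7, 19]

Mod squares: a ≡ 1105, b ≡ -2261. Check v ∈ {∞, 2, 3, 5, 7, 13, 17, 19}.
v=∞: 1105 > 0 and -2261 < 0  ⇒  (a,b)_∞ = +1.
v=5: a=5^1·(≡4), b=5^0·(≡1) mod 5; (4|5)=+1, (1|5)=+1; (−1)^{1·0·2}·(+1)^0·(+1)^1 = +1.
v=13: a=13^1·(≡8), b=13^0·(≡10) mod 13; (8|13)=-1, (10|13)=+1; (−1)^{1·0·6}·(-1)^0·(+1)^1 = +1.
v=17: a=17^3·(≡14), b=17^1·(≡14) mod 17; (14|17)=-1, (14|17)=-1; (−1)^{3·1·8}·(-1)^1·(-1)^3 = +1.
v=7: a=7^2·(≡3), b=7^1·(≡6) mod 7; (3|7)=-1, (6|7)=-1; (−1)^{2·1·3}·(-1)^1·(-1)^2 = -1.
v=3: a=3^-2·(≡1), b=3^-4·(≡1) mod 3; (1|3)=+1, (1|3)=+1; (−1)^{-2·-4·1}·(+1)^-4·(+1)^-2 = +1.
v=2: v_2(a)=0, v_2(b)=2; units ≡ 1, 3 (mod 8); ε·ε+αω+βω = 0·1+0·1+2·0 ≡ 0  ⇒  (a,b)_2 = +1.
v=19: a=19^2·(≡2), b=19^1·(≡15) mod 19; (2|19)=-1, (15|19)=-1; (−1)^{2·1·9}·(-1)^1·(-1)^2 = -1.
Ram(1105, -2261) = {7, 19}; no ℚ_7-point on the conic.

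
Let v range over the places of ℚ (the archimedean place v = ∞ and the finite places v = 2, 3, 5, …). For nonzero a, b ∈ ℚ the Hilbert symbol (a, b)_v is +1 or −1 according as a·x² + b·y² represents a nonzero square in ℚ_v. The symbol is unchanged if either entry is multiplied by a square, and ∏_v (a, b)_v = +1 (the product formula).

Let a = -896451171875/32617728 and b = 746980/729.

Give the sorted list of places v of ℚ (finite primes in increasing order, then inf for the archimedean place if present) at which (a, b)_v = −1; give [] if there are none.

Mod squares: a ≡ -608855, b ≡ 1105. Check v ∈ {∞, 2, 3, 5, 7, 11, 13, 17, 19, 29}.
v=29: a=29^1·(≡4), b=29^0·(≡14) mod 29; (4|29)=+1, (14|29)=-1; (−1)^{1·0·14}·(+1)^0·(-1)^1 = -1.
v=5: a=5^9·(≡4), b=5^1·(≡4) mod 5; (4|5)=+1, (4|5)=+1; (−1)^{9·1·2}·(+1)^1·(+1)^9 = +1.
v=13: a=13^-1·(≡10), b=13^3·(≡2) mod 13; (10|13)=+1, (2|13)=-1; (−1)^{-1·3·6}·(+1)^3·(-1)^-1 = -1.
v=2: v_2(a)=-8, v_2(b)=2; units ≡ 1, 1 (mod 8); ε·ε+αω+βω = 0·0+-8·0+2·0 ≡ 0  ⇒  (a,b)_2 = +1.
v=17: a=17^1·(≡1), b=17^1·(≡11) mod 17; (1|17)=+1, (11|17)=-1; (−1)^{1·1·8}·(+1)^1·(-1)^1 = -1.
v=3: a=3^-4·(≡1), b=3^-6·(≡1) mod 3; (1|3)=+1, (1|3)=+1; (−1)^{-4·-6·1}·(+1)^-6·(+1)^-4 = +1.
v=11: a=11^-2·(≡8), b=11^0·(≡1) mod 11; (8|11)=-1, (1|11)=+1; (−1)^{-2·0·5}·(-1)^0·(+1)^-2 = +1.
v=19: a=19^1·(≡3), b=19^0·(≡2) mod 19; (3|19)=-1, (2|19)=-1; (−1)^{1·0·9}·(-1)^0·(-1)^1 = -1.
v=7: a=7^2·(≡5), b=7^0·(≡3) mod 7; (5|7)=-1, (3|7)=-1; (−1)^{2·0·3}·(-1)^0·(-1)^2 = +1.
v=∞: -608855 < 0 and 1105 > 0  ⇒  (a,b)_∞ = +1.
(-608855, 1105 / ℚ) ramifies at {13, 17, 19, 29}: a division algebra.

[13, 17, 19, 29]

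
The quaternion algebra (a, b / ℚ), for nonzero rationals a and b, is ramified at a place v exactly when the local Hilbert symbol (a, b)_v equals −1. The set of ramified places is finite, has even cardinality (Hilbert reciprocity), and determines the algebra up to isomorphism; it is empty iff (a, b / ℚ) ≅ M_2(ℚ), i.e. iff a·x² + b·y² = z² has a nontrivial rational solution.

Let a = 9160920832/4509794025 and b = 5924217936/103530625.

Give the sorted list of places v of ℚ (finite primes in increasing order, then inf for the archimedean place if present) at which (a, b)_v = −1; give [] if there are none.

[]

Mod squares: a ≡ 7, b ≡ 21. Check v ∈ {∞, 2, 3, 5, 7, 11, 13, 17, 19, 37}.
v=3: a=3^-2·(≡1), b=3^1·(≡1) mod 3; (1|3)=+1, (1|3)=+1; (−1)^{-2·1·1}·(+1)^1·(+1)^-2 = +1.
v=5: a=5^-2·(≡2), b=5^-4·(≡4) mod 5; (2|5)=-1, (4|5)=+1; (−1)^{-2·-4·2}·(-1)^-4·(+1)^-2 = +1.
v=37: a=37^-2·(≡27), b=37^-2·(≡9) mod 37; (27|37)=+1, (9|37)=+1; (−1)^{-2·-2·18}·(+1)^-2·(+1)^-2 = +1.
v=∞: 7 > 0 and 21 > 0  ⇒  (a,b)_∞ = +1.
v=17: a=17^2·(≡10), b=17^2·(≡13) mod 17; (10|17)=-1, (13|17)=+1; (−1)^{2·2·8}·(-1)^2·(+1)^2 = +1.
v=19: a=19^2·(≡11), b=19^2·(≡2) mod 19; (11|19)=+1, (2|19)=-1; (−1)^{2·2·9}·(+1)^2·(-1)^2 = +1.
v=11: a=11^-4·(≡10), b=11^-2·(≡10) mod 11; (10|11)=-1, (10|11)=-1; (−1)^{-4·-2·5}·(-1)^-2·(-1)^-4 = +1.
v=7: a=7^3·(≡2), b=7^1·(≡3) mod 7; (2|7)=+1, (3|7)=-1; (−1)^{3·1·3}·(+1)^1·(-1)^3 = +1.
v=2: v_2(a)=8, v_2(b)=4; units ≡ 7, 5 (mod 8); ε·ε+αω+βω = 1·0+8·1+4·0 ≡ 0  ⇒  (a,b)_2 = +1.
v=13: a=13^0·(≡7), b=13^2·(≡6) mod 13; (7|13)=-1, (6|13)=-1; (−1)^{0·2·6}·(-1)^2·(-1)^0 = +1.
Every local symbol is +1, so the conic 7·x² + 21·y² = z² has ℚ_v-points for all v and hence a ℚ-point; (a, b / ℚ) ≅ M_2(ℚ).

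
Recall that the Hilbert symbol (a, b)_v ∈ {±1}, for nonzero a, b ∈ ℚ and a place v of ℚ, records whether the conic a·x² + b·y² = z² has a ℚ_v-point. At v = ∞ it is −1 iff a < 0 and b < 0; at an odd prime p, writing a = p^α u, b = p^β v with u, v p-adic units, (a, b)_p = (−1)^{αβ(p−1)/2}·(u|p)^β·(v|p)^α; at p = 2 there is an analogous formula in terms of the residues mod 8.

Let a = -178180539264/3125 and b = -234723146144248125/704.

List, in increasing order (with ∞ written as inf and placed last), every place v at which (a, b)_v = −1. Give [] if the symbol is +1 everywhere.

Mod squares: a ≡ -6630, b ≡ -3927. Check v ∈ {∞, 2, 3, 5, 7, 11, 13, 17, 23}.
v=11: a=11^0·(≡9), b=11^-1·(≡6) mod 11; (9|11)=+1, (6|11)=-1; (−1)^{0·-1·5}·(+1)^-1·(-1)^0 = +1.
v=∞: -6630 < 0 and -3927 < 0  ⇒  (a,b)_∞ = -1.
v=7: a=7^2·(≡5), b=7^3·(≡6) mod 7; (5|7)=-1, (6|7)=-1; (−1)^{2·3·3}·(-1)^3·(-1)^2 = -1.
v=5: a=5^-5·(≡1), b=5^4·(≡2) mod 5; (1|5)=+1, (2|5)=-1; (−1)^{-5·4·2}·(+1)^4·(-1)^-5 = -1.
v=3: a=3^5·(≡1), b=3^3·(≡2) mod 3; (1|3)=+1, (2|3)=-1; (−1)^{5·3·1}·(+1)^3·(-1)^5 = +1.
v=2: v_2(a)=7, v_2(b)=-6; units ≡ 5, 1 (mod 8); ε·ε+αω+βω = 0·0+7·0+-6·1 ≡ 0  ⇒  (a,b)_2 = +1.
v=13: a=13^1·(≡9), b=13^4·(≡1) mod 13; (9|13)=+1, (1|13)=+1; (−1)^{1·4·6}·(+1)^4·(+1)^1 = +1.
v=17: a=17^1·(≡2), b=17^5·(≡5) mod 17; (2|17)=+1, (5|17)=-1; (−1)^{1·5·8}·(+1)^5·(-1)^1 = -1.
v=23: a=23^2·(≡20), b=23^0·(≡13) mod 23; (20|23)=-1, (13|23)=+1; (−1)^{2·0·11}·(-1)^0·(+1)^2 = +1.
|Ram(-6630, -3927)| = 4, even; anisotropic at {5, 7, 17, ∞}.

[5, 7, 17, inf]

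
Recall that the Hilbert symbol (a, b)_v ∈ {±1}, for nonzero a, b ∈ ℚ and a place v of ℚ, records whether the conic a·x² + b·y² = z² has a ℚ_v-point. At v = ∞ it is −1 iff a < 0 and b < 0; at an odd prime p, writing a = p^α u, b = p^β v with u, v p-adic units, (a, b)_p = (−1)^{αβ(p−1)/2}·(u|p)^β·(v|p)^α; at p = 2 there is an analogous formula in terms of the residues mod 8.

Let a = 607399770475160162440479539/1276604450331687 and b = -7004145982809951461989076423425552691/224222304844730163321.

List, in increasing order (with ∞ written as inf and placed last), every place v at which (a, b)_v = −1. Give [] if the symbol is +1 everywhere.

[7, 11, 13, 41]

Mod squares: a ≡ 85813, b ≡ -11. Check v ∈ {∞, 2, 3, 7, 11, 13, 17, 19, 23, 29, 31, 41, 43, 47}.
v=13: a=13^5·(≡10), b=13^8·(≡11) mod 13; (10|13)=+1, (11|13)=-1; (−1)^{5·8·6}·(+1)^8·(-1)^5 = -1.
v=31: a=31^-2·(≡20), b=31^0·(≡25) mod 31; (20|31)=+1, (25|31)=+1; (−1)^{-2·0·15}·(+1)^0·(+1)^-2 = +1.
v=2: v_2(a)=0, v_2(b)=0; units ≡ 5, 5 (mod 8); ε·ε+αω+βω = 0·0+0·1+0·1 ≡ 0  ⇒  (a,b)_2 = +1.
v=47: a=47^2·(≡22), b=47^2·(≡3) mod 47; (22|47)=-1, (3|47)=+1; (−1)^{2·2·23}·(-1)^2·(+1)^2 = +1.
v=11: a=11^2·(≡6), b=11^5·(≡10) mod 11; (6|11)=-1, (10|11)=-1; (−1)^{2·5·5}·(-1)^5·(-1)^2 = -1.
v=∞: 85813 > 0 and -11 < 0  ⇒  (a,b)_∞ = +1.
v=7: a=7^1·(≡2), b=7^-2·(≡5) mod 7; (2|7)=+1, (5|7)=-1; (−1)^{1·-2·3}·(+1)^-2·(-1)^1 = -1.
v=23: a=23^-3·(≡5), b=23^-4·(≡3) mod 23; (5|23)=-1, (3|23)=+1; (−1)^{-3·-4·11}·(-1)^-4·(+1)^-3 = +1.
v=3: a=3^-10·(≡1), b=3^-14·(≡1) mod 3; (1|3)=+1, (1|3)=+1; (−1)^{-10·-14·1}·(+1)^-14·(+1)^-10 = +1.
v=29: a=29^4·(≡3), b=29^6·(≡10) mod 29; (3|29)=-1, (10|29)=-1; (−1)^{4·6·14}·(-1)^6·(-1)^4 = +1.
v=43: a=43^-2·(≡32), b=43^-4·(≡39) mod 43; (32|43)=-1, (39|43)=-1; (−1)^{-2·-4·21}·(-1)^-4·(-1)^-2 = +1.
v=19: a=19^2·(≡11), b=19^0·(≡15) mod 19; (11|19)=+1, (15|19)=-1; (−1)^{2·0·9}·(+1)^0·(-1)^2 = +1.
v=41: a=41^1·(≡21), b=41^2·(≡22) mod 41; (21|41)=+1, (22|41)=-1; (−1)^{1·2·20}·(+1)^2·(-1)^1 = -1.
v=17: a=17^4·(≡10), b=17^6·(≡6) mod 17; (10|17)=-1, (6|17)=-1; (−1)^{4·6·8}·(-1)^6·(-1)^4 = +1.
(85813, -11 / ℚ) ramifies at {7, 11, 13, 41}: a division algebra.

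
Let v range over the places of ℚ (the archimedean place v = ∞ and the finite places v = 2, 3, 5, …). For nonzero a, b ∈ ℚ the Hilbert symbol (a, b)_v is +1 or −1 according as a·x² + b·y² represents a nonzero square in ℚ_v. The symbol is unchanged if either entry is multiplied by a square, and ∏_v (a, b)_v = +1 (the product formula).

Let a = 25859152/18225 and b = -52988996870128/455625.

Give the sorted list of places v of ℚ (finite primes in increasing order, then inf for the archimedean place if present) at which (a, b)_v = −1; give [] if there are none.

(a, b) ≡ (37, -45103) mod (ℚ^×)²; places V = {2, 3, 5, 11, 19, 23, 37, 41, 53, ∞}.
(a,b)_23: α=0, u≡5; β=1, v≡11 (mod 23); (5|23)=-1, (11|23)=-1; sign (−1)^0·-1^1·-1^0 = -1.
(a,b)_41: α=0, u≡2; β=2, v≡14 (mod 41); (2|41)=+1, (14|41)=-1; sign (−1)^0·+1^2·-1^0 = +1.
(a,b)_11: α=2, u≡9; β=2, v≡10 (mod 11); (9|11)=+1, (10|11)=-1; sign (−1)^0·+1^2·-1^2 = +1.
(a,b)_3: α=-6, u≡1; β=-6, v≡2 (mod 3); (1|3)=+1, (2|3)=-1; sign (−1)^0·+1^-6·-1^-6 = +1.
(a,b)_53: α=0, u≡49; β=1, v≡19 (mod 53); (49|53)=+1, (19|53)=-1; sign (−1)^0·+1^1·-1^0 = +1.
(a,b)_5: α=-2, u≡3; β=-4, v≡3 (mod 5); (3|5)=-1, (3|5)=-1; sign (−1)^0·-1^-4·-1^-2 = +1.
(a,b)_37: α=1, u≡16; β=1, v≡19 (mod 37); (16|37)=+1, (19|37)=-1; sign (−1)^0·+1^1·-1^1 = -1.
(a,b)_∞: sgn(37)=+, sgn(-45103)=−, so +1.
(a,b)_2: α=4, β=4; u≡5, v≡1 (mod 8); ε(u)ε(v)=0·0, αω(v)=4·0, βω(u)=4·1; sum ≡ 0  ⇒  +1.
(a,b)_19: α=2, u≡10; β=2, v≡12 (mod 19); (10|19)=-1, (12|19)=-1; sign (−1)^0·-1^2·-1^2 = +1.
|Ram(37, -45103)| = 2, even; anisotropic at {23, 37}.

[23, 37]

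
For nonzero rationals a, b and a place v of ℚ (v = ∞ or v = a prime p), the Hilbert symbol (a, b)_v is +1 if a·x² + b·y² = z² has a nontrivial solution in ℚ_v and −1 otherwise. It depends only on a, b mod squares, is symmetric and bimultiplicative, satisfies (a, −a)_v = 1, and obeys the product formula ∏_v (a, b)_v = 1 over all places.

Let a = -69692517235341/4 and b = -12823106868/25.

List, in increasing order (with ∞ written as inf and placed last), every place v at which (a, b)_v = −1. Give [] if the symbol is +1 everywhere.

(a, b) ≡ (-221, -7293) mod (ℚ^×)²; places V = {2, 3, 5, 7, 11, 13, 17, ∞}.
(a,b)_17: α=3, u≡4; β=3, v≡1 (mod 17); (4|17)=+1, (1|17)=+1; sign (−1)^0·+1^3·+1^3 = +1.
(a,b)_2: α=-2, β=2; u≡3, v≡3 (mod 8); ε(u)ε(v)=1·1, αω(v)=-2·1, βω(u)=2·1; sum ≡ 1  ⇒  -1.
(a,b)_3: α=2, u≡1; β=3, v≡2 (mod 3); (1|3)=+1, (2|3)=-1; sign (−1)^0·+1^3·-1^2 = +1.
(a,b)_13: α=3, u≡9; β=3, v≡8 (mod 13); (9|13)=+1, (8|13)=-1; sign (−1)^0·+1^3·-1^3 = -1.
(a,b)_∞: sgn(-221)=−, sgn(-7293)=−, so -1.
(a,b)_5: α=0, u≡1; β=-2, v≡2 (mod 5); (1|5)=+1, (2|5)=-1; sign (−1)^0·+1^-2·-1^0 = +1.
(a,b)_11: α=4, u≡8; β=1, v≡8 (mod 11); (8|11)=-1, (8|11)=-1; sign (−1)^0·-1^1·-1^4 = -1.
(a,b)_7: α=2, u≡5; β=0, v≡4 (mod 7); (5|7)=-1, (4|7)=+1; sign (−1)^0·-1^0·+1^2 = +1.
(-221, -7293 / ℚ) ramifies at {2, 11, 13, ∞}: a division algebra.

[2, 11, 13, inf]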